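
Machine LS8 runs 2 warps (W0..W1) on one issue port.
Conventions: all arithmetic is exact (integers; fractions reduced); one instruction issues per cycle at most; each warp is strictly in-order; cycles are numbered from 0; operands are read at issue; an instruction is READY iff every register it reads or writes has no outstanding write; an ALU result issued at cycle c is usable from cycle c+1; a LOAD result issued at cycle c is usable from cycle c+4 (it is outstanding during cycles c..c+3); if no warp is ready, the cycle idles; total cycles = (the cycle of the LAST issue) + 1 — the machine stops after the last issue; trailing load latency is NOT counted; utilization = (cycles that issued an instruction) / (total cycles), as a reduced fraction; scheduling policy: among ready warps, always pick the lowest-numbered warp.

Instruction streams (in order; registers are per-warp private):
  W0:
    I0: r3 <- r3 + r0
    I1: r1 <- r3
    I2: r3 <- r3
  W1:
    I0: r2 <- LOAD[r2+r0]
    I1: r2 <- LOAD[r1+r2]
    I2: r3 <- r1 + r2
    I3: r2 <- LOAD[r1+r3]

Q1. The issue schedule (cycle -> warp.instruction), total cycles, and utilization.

cycle 0: W0.I0
cycle 1: W0.I1
cycle 2: W0.I2
cycle 3: W1.I0
cycle 4: idle
cycle 5: idle
cycle 6: idle
cycle 7: W1.I1
cycle 8: idle
cycle 9: idle
cycle 10: idle
cycle 11: W1.I2
cycle 12: W1.I3

Answer: 13 cycles, utilization 7/13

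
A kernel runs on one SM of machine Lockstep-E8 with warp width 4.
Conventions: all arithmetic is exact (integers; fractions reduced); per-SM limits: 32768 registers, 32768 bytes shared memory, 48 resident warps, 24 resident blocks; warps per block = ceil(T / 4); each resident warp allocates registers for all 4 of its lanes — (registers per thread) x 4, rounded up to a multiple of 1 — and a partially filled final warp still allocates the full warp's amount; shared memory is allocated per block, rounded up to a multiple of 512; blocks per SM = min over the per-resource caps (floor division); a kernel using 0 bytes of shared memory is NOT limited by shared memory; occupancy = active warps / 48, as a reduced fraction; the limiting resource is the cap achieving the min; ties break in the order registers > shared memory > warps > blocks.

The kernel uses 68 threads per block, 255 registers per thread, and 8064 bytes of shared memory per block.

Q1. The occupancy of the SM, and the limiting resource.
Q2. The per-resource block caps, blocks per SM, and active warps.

Answer: occupancy 17/48, limited by registers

registers: 1 block
shared memory: 4 blocks
warps: 2 blocks
blocks: 24 blocks

Answer: 1 block, 17 active warps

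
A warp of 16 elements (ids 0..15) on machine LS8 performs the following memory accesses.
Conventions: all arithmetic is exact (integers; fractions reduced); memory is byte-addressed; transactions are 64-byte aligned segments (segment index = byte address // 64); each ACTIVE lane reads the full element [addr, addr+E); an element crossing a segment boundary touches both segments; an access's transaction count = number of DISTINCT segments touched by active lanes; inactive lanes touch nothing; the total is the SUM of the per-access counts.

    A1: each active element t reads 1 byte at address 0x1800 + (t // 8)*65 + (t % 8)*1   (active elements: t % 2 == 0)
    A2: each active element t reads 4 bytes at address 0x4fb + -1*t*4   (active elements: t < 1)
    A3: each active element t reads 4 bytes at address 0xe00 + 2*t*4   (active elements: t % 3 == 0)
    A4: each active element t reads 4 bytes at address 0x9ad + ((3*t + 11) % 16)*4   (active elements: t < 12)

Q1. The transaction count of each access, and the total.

A1: 2 transactions
A2: 1 transaction
A3: 2 transactions
A4: 2 transactions

Answer: 2,1,2,2; total 7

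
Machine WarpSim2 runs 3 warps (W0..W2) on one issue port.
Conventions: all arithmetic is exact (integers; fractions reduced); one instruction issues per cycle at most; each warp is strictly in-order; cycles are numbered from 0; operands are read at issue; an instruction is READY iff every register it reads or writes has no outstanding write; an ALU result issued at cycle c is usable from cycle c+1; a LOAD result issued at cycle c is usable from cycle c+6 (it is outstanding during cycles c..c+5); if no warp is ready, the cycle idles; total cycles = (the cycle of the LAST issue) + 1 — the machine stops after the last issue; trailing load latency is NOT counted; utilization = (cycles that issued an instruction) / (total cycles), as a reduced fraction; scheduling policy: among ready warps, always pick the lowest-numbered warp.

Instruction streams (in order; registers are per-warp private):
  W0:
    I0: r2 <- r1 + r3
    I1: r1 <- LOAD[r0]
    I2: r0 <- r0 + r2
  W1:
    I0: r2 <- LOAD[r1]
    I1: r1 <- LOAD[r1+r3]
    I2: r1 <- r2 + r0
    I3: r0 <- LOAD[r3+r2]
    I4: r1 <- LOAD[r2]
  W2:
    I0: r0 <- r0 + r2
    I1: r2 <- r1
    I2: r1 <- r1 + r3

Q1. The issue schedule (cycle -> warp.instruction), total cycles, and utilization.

cycle 0: W0.I0
cycle 1: W0.I1
cycle 2: W0.I2
cycle 3: W1.I0
cycle 4: W1.I1
cycle 5: W2.I0
cycle 6: W2.I1
cycle 7: W2.I2
cycle 8: idle
cycle 9: idle
cycle 10: W1.I2
cycle 11: W1.I3
cycle 12: W1.I4

Answer: 13 cycles, utilization 11/13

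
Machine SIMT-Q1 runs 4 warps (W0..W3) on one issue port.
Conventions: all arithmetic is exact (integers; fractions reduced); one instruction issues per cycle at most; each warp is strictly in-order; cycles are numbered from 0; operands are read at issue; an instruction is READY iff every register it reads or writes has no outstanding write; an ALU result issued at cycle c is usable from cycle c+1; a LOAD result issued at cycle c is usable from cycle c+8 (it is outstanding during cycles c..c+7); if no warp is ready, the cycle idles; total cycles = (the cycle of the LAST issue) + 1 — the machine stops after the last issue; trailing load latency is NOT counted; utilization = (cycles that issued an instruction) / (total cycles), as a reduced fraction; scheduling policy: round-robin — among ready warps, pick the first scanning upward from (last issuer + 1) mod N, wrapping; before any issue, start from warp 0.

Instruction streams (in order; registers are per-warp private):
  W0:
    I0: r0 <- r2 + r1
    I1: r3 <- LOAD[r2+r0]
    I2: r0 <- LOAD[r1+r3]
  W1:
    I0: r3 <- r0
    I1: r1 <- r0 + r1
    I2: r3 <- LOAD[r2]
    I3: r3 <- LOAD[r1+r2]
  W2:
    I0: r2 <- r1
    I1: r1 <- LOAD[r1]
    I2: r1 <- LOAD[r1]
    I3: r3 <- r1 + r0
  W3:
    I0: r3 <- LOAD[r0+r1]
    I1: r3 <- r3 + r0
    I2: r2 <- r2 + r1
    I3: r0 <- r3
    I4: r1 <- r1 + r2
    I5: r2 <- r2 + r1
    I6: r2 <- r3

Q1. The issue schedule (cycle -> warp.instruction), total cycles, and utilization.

cycle 0: W0.I0
cycle 1: W1.I0
cycle 2: W2.I0
cycle 3: W3.I0
cycle 4: W0.I1
cycle 5: W1.I1
cycle 6: W2.I1
cycle 7: W1.I2
cycle 8: idle
cycle 9: idle
cycle 10: idle
cycle 11: W3.I1
cycle 12: W0.I2
cycle 13: W3.I2
cycle 14: W2.I2
cycle 15: W3.I3
cycle 16: W1.I3
cycle 17: W3.I4
cycle 18: W3.I5
cycle 19: W3.I6
cycle 20: idle
cycle 21: idle
cycle 22: W2.I3

Answer: 23 cycles, utilization 18/23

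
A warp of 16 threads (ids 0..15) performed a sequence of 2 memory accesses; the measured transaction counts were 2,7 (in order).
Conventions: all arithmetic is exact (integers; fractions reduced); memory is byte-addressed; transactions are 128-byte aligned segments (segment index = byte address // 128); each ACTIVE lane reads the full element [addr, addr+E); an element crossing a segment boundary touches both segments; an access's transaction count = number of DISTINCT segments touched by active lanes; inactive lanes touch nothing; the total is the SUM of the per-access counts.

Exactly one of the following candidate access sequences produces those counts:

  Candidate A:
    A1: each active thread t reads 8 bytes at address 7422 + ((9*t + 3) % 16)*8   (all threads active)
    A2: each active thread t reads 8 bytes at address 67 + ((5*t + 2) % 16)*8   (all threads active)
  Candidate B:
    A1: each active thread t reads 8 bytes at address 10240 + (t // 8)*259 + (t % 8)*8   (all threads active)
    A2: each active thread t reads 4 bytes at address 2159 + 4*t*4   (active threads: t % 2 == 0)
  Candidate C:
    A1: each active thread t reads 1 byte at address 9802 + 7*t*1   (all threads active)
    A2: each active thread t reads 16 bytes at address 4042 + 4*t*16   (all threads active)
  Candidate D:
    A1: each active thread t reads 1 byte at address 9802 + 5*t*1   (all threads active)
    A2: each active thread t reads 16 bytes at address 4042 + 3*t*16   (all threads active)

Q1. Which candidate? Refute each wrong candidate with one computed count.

A: A2 gives 2 transactions, not 7
B: A2 gives 3 transactions, not 7
C: A2 gives 9 transactions, not 7
D: all counts match (2,7)

Answer: D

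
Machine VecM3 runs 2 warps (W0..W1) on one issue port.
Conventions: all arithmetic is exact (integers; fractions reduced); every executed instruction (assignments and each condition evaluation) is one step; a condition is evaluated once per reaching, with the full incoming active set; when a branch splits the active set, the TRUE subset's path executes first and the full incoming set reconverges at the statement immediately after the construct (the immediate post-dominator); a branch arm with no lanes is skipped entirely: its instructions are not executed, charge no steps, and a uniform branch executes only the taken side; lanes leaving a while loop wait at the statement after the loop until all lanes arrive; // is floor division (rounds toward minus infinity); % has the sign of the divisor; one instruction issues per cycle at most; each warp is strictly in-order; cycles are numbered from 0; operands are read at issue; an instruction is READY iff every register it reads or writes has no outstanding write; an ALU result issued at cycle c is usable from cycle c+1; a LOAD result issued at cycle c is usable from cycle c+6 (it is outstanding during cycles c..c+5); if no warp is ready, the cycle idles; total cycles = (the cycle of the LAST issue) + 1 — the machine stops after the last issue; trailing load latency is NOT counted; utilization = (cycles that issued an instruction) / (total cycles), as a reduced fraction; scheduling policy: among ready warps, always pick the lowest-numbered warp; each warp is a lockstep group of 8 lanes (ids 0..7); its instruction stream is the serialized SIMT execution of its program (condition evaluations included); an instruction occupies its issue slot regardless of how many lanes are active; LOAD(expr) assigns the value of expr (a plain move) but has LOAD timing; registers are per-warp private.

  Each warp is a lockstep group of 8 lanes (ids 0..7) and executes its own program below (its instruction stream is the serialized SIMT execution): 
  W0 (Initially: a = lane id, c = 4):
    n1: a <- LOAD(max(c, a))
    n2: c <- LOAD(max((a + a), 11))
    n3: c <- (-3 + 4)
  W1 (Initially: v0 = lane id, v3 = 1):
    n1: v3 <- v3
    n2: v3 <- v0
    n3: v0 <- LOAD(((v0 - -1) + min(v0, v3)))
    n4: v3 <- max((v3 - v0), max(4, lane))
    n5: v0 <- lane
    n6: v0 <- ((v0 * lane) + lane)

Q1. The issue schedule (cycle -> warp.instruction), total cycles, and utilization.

cycle 0: W0.I0
cycle 1: W1.I0
cycle 2: W1.I1
cycle 3: W1.I2
cycle 4: idle
cycle 5: idle
cycle 6: W0.I1
cycle 7: idle
cycle 8: idle
cycle 9: W1.I3
cycle 10: W1.I4
cycle 11: W1.I5
cycle 12: W0.I2

Answer: 13 cycles, utilization 9/13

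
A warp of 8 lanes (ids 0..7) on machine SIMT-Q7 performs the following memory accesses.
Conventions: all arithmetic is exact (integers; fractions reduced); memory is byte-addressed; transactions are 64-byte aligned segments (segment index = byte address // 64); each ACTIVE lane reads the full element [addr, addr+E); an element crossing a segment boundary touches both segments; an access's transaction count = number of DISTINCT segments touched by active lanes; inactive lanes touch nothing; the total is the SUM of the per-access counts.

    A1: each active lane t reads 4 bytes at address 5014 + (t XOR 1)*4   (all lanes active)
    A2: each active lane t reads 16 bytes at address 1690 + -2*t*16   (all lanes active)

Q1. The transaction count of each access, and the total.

A1: 1 transaction
A2: 5 transactions

Answer: 1,5; total 6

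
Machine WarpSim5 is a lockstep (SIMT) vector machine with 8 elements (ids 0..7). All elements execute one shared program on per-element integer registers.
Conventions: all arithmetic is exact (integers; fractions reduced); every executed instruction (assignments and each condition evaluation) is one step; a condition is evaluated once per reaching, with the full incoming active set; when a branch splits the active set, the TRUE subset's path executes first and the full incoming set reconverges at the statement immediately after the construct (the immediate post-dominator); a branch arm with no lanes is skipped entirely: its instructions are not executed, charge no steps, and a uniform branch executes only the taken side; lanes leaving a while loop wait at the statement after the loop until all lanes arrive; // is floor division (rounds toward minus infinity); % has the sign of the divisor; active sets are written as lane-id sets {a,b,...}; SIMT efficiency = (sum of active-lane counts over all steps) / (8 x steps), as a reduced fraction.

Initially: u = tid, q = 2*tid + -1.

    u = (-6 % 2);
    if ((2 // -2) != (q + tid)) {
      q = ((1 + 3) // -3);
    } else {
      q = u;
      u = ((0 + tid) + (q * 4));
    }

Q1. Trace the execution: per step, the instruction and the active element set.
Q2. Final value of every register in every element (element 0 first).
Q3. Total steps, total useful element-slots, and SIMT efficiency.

step 0: u <- (-6 % 2)                {0,1,2,3,4,5,6,7}
step 1: eval ((2 // -2) != (q + tid)) {0,1,2,3,4,5,6,7}
step 2: q <- ((1 + 3) // -3)         {1,2,3,4,5,6,7}
step 3: q <- u                       {0}
step 4: u <- ((0 + tid) + (q * 4))   {0}

Answer: 5 steps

u: 0,0,0,0,0,0,0,0
q: 0,-2,-2,-2,-2,-2,-2,-2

steps = 5; useful = 25; efficiency = 25/40 = 5/8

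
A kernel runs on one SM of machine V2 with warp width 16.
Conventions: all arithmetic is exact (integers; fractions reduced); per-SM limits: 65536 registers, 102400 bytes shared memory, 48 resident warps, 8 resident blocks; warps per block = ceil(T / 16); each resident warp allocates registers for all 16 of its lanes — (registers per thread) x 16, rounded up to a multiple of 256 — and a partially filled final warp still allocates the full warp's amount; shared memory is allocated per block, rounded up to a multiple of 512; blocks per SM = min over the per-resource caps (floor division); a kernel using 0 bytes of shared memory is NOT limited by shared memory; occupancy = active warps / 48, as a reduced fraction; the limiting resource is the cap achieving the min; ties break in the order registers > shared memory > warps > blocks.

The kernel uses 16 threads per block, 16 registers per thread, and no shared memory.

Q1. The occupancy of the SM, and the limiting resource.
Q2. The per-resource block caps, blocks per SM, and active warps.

Answer: occupancy 1/6, limited by blocks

registers: 256 blocks
shared memory: no limit (kernel uses none)
warps: 48 blocks
blocks: 8 blocks

Answer: 8 blocks, 8 active warps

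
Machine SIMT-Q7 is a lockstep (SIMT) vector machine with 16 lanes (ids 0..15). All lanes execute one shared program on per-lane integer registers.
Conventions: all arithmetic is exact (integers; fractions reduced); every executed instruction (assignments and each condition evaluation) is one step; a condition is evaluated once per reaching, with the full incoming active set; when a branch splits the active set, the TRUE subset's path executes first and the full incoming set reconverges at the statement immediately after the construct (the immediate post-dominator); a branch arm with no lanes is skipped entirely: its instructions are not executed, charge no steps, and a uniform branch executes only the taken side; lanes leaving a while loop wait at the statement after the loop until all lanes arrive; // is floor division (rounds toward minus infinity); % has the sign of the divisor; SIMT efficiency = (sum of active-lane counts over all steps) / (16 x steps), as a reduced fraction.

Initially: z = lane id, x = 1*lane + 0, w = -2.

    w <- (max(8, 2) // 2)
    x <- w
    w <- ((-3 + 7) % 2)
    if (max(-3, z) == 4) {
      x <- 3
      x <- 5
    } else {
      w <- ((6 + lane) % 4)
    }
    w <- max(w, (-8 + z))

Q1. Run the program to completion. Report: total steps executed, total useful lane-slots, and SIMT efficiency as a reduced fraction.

Answer: 8 steps, 97 useful, 97/128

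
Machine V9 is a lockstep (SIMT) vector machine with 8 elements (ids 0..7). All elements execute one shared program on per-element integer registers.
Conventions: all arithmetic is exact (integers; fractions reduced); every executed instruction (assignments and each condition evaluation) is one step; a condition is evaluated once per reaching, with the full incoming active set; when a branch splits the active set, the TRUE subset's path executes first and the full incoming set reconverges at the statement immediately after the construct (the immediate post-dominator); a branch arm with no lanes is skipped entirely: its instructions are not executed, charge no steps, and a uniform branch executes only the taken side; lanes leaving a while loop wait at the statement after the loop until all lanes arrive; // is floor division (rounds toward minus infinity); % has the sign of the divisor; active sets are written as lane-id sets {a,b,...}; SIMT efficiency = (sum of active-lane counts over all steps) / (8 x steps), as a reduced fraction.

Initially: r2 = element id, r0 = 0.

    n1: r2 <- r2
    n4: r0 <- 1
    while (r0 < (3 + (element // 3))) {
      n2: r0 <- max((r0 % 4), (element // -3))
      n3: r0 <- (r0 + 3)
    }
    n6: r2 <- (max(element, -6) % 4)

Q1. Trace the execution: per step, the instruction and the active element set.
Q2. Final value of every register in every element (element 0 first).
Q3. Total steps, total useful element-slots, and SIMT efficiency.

step 0: r2 <- r2                     {0,1,2,3,4,5,6,7}
step 1: r0 <- 1                      {0,1,2,3,4,5,6,7}
step 2: eval (r0 < (3 + (element // 3))) {0,1,2,3,4,5,6,7}
step 3: r0 <- max((r0 % 4), (element // -3)) {0,1,2,3,4,5,6,7}
step 4: r0 <- (r0 + 3)               {0,1,2,3,4,5,6,7}
step 5: eval (r0 < (3 + (element // 3))) {0,1,2,3,4,5,6,7}
step 6: r0 <- max((r0 % 4), (element // -3)) {6,7}
step 7: r0 <- (r0 + 3)               {6,7}
step 8: eval (r0 < (3 + (element // 3))) {6,7}
step 9: r0 <- max((r0 % 4), (element // -3)) {6,7}
step 10: r0 <- (r0 + 3)               {6,7}
step 11: eval (r0 < (3 + (element // 3))) {6,7}
step 12: r2 <- (max(element, -6) % 4) {0,1,2,3,4,5,6,7}

Answer: 13 steps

r2: 0,1,2,3,0,1,2,3
r0: 4,4,4,4,4,4,6,6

steps = 13; useful = 68; efficiency = 68/104 = 17/26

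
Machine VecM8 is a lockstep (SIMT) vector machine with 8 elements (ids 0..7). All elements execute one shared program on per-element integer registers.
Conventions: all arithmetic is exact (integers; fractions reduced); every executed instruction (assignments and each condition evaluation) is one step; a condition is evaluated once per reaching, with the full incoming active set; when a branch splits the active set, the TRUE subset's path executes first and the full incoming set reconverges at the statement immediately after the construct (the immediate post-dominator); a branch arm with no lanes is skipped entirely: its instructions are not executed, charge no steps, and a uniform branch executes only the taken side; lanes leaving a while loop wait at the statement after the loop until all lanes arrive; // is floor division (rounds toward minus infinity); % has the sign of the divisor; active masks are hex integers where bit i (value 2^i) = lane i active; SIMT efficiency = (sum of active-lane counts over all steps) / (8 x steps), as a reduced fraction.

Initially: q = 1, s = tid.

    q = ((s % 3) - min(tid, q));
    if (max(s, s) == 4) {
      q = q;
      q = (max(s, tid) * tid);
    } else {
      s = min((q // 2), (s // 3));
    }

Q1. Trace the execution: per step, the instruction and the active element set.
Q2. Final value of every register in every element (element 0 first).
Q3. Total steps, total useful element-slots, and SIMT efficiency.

step 0: q <- ((s % 3) - min(tid, q)) 0xff
step 1: eval (max(s, s) == 4)        0xff
step 2: q <- q                       0x10
step 3: q <- (max(s, tid) * tid)     0x10
step 4: s <- min((q // 2), (s // 3)) 0xef

Answer: 5 steps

q: 0,0,1,-1,16,1,-1,0
s: 0,0,0,-1,4,0,-1,0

steps = 5; useful = 25; efficiency = 25/40 = 5/8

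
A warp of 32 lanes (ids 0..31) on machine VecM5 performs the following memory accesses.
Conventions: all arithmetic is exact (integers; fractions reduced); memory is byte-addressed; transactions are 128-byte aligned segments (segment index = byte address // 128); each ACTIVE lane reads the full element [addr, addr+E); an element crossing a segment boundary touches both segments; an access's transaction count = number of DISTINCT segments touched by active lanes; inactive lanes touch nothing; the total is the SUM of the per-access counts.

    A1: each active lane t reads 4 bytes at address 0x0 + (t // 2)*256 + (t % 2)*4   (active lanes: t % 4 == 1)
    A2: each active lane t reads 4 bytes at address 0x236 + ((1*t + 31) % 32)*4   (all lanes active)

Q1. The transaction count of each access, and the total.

A1: 8 transactions
A2: 2 transactions

Answer: 8,2; total 10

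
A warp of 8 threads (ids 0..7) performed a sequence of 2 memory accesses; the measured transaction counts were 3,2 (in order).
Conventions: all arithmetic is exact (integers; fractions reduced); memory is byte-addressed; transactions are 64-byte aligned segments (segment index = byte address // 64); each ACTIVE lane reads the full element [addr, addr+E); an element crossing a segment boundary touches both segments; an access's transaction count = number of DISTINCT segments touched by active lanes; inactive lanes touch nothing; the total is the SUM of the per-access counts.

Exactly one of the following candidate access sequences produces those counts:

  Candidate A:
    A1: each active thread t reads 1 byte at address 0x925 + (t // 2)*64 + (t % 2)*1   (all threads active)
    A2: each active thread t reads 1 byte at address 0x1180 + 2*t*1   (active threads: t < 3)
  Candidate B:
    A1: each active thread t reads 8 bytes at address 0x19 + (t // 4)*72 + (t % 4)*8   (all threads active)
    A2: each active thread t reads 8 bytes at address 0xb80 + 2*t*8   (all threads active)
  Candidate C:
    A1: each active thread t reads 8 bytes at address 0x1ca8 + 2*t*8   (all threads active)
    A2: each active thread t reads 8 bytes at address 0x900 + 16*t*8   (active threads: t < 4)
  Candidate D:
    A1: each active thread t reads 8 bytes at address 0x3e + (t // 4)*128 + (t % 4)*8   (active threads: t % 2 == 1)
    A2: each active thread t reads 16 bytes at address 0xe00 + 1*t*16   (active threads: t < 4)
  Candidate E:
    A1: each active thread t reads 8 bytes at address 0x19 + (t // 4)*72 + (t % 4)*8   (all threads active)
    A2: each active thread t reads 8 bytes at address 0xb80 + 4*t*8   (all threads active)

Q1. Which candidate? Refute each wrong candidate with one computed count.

A: A1 gives 4 transactions, not 3
C: A2 gives 4 transactions, not 2
D: A1 gives 2 transactions, not 3
E: A2 gives 4 transactions, not 2
B: all counts match (3,2)

Answer: B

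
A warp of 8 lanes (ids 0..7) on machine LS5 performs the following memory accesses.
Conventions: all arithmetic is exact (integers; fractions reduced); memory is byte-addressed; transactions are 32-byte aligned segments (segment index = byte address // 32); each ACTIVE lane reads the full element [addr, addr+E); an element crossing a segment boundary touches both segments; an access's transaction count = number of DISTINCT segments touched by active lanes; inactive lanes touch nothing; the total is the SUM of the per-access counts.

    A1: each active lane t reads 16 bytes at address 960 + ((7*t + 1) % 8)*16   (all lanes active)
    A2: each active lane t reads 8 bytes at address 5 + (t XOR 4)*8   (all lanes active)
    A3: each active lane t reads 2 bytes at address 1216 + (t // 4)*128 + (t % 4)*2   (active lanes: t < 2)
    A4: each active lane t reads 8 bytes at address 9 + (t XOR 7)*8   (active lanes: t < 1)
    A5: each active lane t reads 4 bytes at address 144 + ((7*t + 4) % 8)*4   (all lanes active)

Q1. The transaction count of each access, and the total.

A1: 4 transactions
A2: 3 transactions
A3: 1 transaction
A4: 1 transaction
A5: 2 transactions

Answer: 4,3,1,1,2; total 11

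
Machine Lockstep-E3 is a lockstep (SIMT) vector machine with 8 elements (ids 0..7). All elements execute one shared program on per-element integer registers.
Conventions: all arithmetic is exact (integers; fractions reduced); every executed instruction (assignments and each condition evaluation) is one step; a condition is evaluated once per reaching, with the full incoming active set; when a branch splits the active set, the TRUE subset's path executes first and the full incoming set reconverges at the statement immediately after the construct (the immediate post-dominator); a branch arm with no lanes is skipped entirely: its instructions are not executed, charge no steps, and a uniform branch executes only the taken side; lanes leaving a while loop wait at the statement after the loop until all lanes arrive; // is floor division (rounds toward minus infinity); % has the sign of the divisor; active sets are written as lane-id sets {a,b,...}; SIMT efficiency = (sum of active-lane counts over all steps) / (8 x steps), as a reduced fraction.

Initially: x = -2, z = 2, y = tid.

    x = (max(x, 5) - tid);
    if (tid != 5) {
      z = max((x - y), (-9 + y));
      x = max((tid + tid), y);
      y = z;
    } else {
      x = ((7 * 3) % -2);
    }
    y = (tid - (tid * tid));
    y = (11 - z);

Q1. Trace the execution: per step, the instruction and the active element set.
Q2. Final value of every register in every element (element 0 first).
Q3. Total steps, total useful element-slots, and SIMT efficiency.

step 0: x <- (max(x, 5) - tid)       {0,1,2,3,4,5,6,7}
step 1: eval (tid != 5)              {0,1,2,3,4,5,6,7}
step 2: z <- max((x - y), (-9 + y))  {0,1,2,3,4,6,7}
step 3: x <- max((tid + tid), y)     {0,1,2,3,4,6,7}
step 4: y <- z                       {0,1,2,3,4,6,7}
step 5: x <- ((7 * 3) % -2)          {5}
step 6: y <- (tid - (tid * tid))     {0,1,2,3,4,5,6,7}
step 7: y <- (11 - z)                {0,1,2,3,4,5,6,7}

Answer: 8 steps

x: 0,2,4,6,8,-1,12,14
z: 5,3,1,-1,-3,2,-3,-2
y: 6,8,10,12,14,9,14,13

steps = 8; useful = 54; efficiency = 54/64 = 27/32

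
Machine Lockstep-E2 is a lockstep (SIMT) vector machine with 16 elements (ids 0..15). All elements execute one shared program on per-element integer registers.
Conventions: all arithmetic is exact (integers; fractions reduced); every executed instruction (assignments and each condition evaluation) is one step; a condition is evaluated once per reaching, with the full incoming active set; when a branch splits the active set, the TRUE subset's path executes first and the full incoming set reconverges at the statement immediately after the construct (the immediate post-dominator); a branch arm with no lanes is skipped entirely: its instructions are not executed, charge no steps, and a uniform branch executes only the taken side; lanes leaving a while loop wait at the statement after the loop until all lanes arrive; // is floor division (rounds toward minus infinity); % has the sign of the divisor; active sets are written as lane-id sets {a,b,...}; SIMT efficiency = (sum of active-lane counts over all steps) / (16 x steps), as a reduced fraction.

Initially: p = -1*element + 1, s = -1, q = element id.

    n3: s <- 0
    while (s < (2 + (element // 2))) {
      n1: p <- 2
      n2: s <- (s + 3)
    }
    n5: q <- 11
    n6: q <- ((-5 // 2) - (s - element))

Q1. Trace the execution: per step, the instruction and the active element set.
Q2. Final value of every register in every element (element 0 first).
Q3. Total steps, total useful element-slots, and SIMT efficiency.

step 0: s <- 0                       {0,1,2,3,4,5,6,7,8,9,10,11,12,13,14,15}
step 1: eval (s < (2 + (element // 2))) {0,1,2,3,4,5,6,7,8,9,10,11,12,13,14,15}
step 2: p <- 2                       {0,1,2,3,4,5,6,7,8,9,10,11,12,13,14,15}
step 3: s <- (s + 3)                 {0,1,2,3,4,5,6,7,8,9,10,11,12,13,14,15}
step 4: eval (s < (2 + (element // 2))) {0,1,2,3,4,5,6,7,8,9,10,11,12,13,14,15}
step 5: p <- 2                       {4,5,6,7,8,9,10,11,12,13,14,15}
step 6: s <- (s + 3)                 {4,5,6,7,8,9,10,11,12,13,14,15}
step 7: eval (s < (2 + (element // 2))) {4,5,6,7,8,9,10,11,12,13,14,15}
step 8: p <- 2                       {10,11,12,13,14,15}
step 9: s <- (s + 3)                 {10,11,12,13,14,15}
step 10: eval (s < (2 + (element // 2))) {10,11,12,13,14,15}
step 11: q <- 11                      {0,1,2,3,4,5,6,7,8,9,10,11,12,13,14,15}
step 12: q <- ((-5 // 2) - (s - element)) {0,1,2,3,4,5,6,7,8,9,10,11,12,13,14,15}

Answer: 13 steps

p: 2,2,2,2,2,2,2,2,2,2,2,2,2,2,2,2
s: 3,3,3,3,6,6,6,6,6,6,9,9,9,9,9,9
q: -6,-5,-4,-3,-5,-4,-3,-2,-1,0,-2,-1,0,1,2,3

steps = 13; useful = 166; efficiency = 166/208 = 83/104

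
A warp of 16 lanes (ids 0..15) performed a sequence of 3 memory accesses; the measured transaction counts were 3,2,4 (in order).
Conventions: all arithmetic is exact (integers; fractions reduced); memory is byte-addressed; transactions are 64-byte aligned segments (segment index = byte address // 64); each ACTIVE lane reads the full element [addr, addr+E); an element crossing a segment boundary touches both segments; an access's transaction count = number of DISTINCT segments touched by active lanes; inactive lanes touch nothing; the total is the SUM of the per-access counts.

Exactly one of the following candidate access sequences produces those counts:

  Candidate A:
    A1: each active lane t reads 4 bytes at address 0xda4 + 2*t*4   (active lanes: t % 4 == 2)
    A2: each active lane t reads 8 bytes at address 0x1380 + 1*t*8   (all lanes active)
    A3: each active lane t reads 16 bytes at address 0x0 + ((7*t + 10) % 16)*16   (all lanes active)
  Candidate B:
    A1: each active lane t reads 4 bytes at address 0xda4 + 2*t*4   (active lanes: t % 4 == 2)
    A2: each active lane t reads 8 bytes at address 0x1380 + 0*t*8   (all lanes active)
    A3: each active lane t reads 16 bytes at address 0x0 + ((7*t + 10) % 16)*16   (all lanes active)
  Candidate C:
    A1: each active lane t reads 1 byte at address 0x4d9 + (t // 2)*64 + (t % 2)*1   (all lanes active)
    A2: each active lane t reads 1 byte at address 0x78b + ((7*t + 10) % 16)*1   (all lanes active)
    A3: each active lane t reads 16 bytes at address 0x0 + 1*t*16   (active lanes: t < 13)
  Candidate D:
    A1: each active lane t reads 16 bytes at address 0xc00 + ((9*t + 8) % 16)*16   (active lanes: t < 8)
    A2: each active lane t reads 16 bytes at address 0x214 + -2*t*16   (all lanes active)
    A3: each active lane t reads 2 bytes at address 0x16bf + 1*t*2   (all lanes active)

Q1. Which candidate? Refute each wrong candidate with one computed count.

B: A2 gives 1 transaction, not 2
C: A1 gives 8 transactions, not 3
D: A1 gives 4 transactions, not 3
A: all counts match (3,2,4)

Answer: A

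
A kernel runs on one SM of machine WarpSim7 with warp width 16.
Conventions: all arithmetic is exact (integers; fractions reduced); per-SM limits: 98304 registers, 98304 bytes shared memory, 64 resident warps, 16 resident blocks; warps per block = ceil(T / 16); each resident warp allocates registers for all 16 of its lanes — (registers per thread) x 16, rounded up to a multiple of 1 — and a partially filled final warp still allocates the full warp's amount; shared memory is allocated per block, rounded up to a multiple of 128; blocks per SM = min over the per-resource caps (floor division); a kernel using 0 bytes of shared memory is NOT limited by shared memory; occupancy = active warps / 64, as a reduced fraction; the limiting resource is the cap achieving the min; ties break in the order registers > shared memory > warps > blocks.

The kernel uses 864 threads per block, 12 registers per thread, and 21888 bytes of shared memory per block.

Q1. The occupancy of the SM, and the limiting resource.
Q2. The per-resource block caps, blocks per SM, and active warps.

Answer: occupancy 27/32, limited by warps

registers: 9 blocks
shared memory: 4 blocks
warps: 1 block
blocks: 16 blocks

Answer: 1 block, 54 active warps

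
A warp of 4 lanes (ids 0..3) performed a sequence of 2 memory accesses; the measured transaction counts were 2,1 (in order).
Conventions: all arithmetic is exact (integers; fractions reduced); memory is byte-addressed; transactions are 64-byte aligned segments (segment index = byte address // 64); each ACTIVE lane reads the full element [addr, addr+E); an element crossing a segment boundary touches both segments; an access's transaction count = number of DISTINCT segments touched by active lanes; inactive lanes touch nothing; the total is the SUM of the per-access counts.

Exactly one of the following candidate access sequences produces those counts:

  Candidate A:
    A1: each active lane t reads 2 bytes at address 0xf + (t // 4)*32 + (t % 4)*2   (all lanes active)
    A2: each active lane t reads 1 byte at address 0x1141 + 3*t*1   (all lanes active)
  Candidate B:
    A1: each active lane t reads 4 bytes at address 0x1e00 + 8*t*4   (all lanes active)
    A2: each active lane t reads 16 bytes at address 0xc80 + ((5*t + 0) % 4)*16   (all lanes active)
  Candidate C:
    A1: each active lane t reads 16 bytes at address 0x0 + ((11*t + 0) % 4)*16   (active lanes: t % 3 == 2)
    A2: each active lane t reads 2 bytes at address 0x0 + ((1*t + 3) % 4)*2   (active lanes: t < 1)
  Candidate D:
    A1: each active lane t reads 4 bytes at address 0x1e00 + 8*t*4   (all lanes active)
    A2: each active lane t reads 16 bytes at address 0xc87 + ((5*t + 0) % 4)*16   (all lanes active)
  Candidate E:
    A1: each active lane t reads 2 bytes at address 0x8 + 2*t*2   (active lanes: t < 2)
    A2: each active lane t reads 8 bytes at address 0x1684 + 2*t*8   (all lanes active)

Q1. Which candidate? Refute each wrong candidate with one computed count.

A: A1 gives 1 transaction, not 2
C: A1 gives 1 transaction, not 2
D: A2 gives 2 transactions, not 1
E: A1 gives 1 transaction, not 2
B: all counts match (2,1)

Answer: B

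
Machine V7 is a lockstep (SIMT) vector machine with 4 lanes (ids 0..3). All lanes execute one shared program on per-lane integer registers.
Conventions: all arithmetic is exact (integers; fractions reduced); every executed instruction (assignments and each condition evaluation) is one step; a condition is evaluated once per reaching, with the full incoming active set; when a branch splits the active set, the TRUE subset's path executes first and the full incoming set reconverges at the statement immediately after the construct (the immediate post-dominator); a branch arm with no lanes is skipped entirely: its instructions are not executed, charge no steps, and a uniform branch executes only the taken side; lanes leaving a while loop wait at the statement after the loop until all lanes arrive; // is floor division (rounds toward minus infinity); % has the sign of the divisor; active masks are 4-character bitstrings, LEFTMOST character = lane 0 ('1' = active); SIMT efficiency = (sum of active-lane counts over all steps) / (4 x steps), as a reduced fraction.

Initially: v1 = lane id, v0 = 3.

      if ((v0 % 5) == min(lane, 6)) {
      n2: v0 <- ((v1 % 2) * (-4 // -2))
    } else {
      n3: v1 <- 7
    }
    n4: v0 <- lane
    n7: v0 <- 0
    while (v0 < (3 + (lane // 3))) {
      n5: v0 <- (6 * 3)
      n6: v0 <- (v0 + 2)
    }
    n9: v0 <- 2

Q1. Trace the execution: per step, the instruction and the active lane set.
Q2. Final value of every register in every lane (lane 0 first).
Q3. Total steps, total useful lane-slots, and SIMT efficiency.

step 0: eval ((v0 % 5) == min(lane, 6)) 1111
step 1: v0 <- ((v1 % 2) * (-4 // -2)) 0001
step 2: v1 <- 7                      1110
step 3: v0 <- lane                   1111
step 4: v0 <- 0                      1111
step 5: eval (v0 < (3 + (lane // 3))) 1111
step 6: v0 <- (6 * 3)                1111
step 7: v0 <- (v0 + 2)               1111
step 8: eval (v0 < (3 + (lane // 3))) 1111
step 9: v0 <- 2                      1111

Answer: 10 steps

v1: 7,7,7,3
v0: 2,2,2,2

steps = 10; useful = 36; efficiency = 36/40 = 9/10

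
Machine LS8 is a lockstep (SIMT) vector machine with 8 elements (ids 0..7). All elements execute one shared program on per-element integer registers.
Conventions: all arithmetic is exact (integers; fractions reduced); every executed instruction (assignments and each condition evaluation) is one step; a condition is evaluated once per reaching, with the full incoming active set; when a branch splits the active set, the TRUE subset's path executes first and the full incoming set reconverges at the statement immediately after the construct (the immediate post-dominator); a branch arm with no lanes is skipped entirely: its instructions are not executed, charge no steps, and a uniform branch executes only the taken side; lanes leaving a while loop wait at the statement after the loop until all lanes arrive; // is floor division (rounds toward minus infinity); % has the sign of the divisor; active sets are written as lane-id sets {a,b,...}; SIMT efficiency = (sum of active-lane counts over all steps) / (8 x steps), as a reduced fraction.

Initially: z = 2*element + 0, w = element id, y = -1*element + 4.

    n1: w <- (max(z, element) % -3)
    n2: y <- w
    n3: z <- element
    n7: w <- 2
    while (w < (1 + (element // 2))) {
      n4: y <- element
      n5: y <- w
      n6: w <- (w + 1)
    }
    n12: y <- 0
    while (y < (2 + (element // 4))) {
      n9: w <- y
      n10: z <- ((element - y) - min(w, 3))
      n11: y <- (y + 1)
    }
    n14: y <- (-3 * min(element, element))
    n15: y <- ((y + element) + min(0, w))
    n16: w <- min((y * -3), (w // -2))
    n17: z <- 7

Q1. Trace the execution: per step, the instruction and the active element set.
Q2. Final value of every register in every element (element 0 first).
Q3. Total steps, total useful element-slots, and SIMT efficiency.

step 0: w <- (max(z, element) % -3)  {0,1,2,3,4,5,6,7}
step 1: y <- w                       {0,1,2,3,4,5,6,7}
step 2: z <- element                 {0,1,2,3,4,5,6,7}
step 3: w <- 2                       {0,1,2,3,4,5,6,7}
step 4: eval (w < (1 + (element // 2))) {0,1,2,3,4,5,6,7}
step 5: y <- element                 {4,5,6,7}
step 6: y <- w                       {4,5,6,7}
step 7: w <- (w + 1)                 {4,5,6,7}
step 8: eval (w < (1 + (element // 2))) {4,5,6,7}
step 9: y <- element                 {6,7}
step 10: y <- w                       {6,7}
step 11: w <- (w + 1)                 {6,7}
step 12: eval (w < (1 + (element // 2))) {6,7}
step 13: y <- 0                       {0,1,2,3,4,5,6,7}
step 14: eval (y < (2 + (element // 4))) {0,1,2,3,4,5,6,7}
step 15: w <- y                       {0,1,2,3,4,5,6,7}
step 16: z <- ((element - y) - min(w, 3)) {0,1,2,3,4,5,6,7}
step 17: y <- (y + 1)                 {0,1,2,3,4,5,6,7}
step 18: eval (y < (2 + (element // 4))) {0,1,2,3,4,5,6,7}
step 19: w <- y                       {0,1,2,3,4,5,6,7}
step 20: z <- ((element - y) - min(w, 3)) {0,1,2,3,4,5,6,7}
step 21: y <- (y + 1)                 {0,1,2,3,4,5,6,7}
step 22: eval (y < (2 + (element // 4))) {0,1,2,3,4,5,6,7}
step 23: w <- y                       {4,5,6,7}
step 24: z <- ((element - y) - min(w, 3)) {4,5,6,7}
step 25: y <- (y + 1)                 {4,5,6,7}
step 26: eval (y < (2 + (element // 4))) {4,5,6,7}
step 27: y <- (-3 * min(element, element)) {0,1,2,3,4,5,6,7}
step 28: y <- ((y + element) + min(0, w)) {0,1,2,3,4,5,6,7}
step 29: w <- min((y * -3), (w // -2)) {0,1,2,3,4,5,6,7}
step 30: z <- 7                       {0,1,2,3,4,5,6,7}

Answer: 31 steps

z: 7,7,7,7,7,7,7,7
w: -1,-1,-1,-1,-1,-1,-1,-1
y: 0,-2,-4,-6,-8,-10,-12,-14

steps = 31; useful = 192; efficiency = 192/248 = 24/31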